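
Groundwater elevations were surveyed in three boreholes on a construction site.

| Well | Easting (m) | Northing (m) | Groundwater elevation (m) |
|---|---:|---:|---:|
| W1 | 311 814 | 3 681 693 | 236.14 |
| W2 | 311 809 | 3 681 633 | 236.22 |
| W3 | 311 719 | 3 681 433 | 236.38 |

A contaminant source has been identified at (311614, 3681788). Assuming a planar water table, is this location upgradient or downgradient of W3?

downgradient

Three-point gradient (reference W1): Δ to W2 = (-5, -60, +0.08), Δ to W3 = (-95, -260, +0.24).
∂h/∂x = +0.001455, ∂h/∂y = -0.001455 (det = -4400).
Head at (311614, 3681788) = 236.14 + (+0.001455)·(-200) + (-0.001455)·(95) = 235.71 m.
That is lower than the 236.38 m at W3, so the point is downgradient.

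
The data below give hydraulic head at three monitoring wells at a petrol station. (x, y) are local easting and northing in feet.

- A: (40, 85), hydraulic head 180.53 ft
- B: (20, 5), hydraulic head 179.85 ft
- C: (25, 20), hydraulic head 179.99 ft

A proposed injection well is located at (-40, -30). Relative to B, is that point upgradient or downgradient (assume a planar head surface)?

downgradient

Taking A as reference: B−A = (-20, -80, -0.68); C−A = (-15, -65, -0.54).
Determinant of the coordinate differences = (-20)·(-65) − (-15)·(-80) = 100.
∂h/∂x = [(-0.68)·(-65) − (-0.54)·(-80)] / 100 = +0.01000
∂h/∂y = [(-20)·(-0.54) − (-15)·(-0.68)] / 100 = +0.006000
Head at (-40, -30) = 180.53 + (+0.01000)·(-80) + (+0.006000)·(-115) = 179.04 ft.
That is lower than the 179.85 ft at B, so the point is downgradient.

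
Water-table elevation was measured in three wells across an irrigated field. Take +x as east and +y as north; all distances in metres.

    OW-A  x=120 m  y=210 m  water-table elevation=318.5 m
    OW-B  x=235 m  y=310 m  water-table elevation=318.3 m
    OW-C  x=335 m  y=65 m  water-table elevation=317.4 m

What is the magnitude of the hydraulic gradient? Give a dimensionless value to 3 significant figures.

0.00425

Differences from OW-A: to OW-B (Δx, Δy, Δh) = (115, 100, -0.2); to OW-C = (215, -145, -1.1).
Determinant of the coordinate differences = 115·(-145) − 215·100 = -38175.
∂h/∂x = [(-0.2)·(-145) − (-1.1)·100] / -38175 = -0.003641
∂h/∂y = [115·(-1.1) − 215·(-0.2)] / -38175 = +0.002187
|∇h| = √(-0.003641² + 0.002187²) = 0.004247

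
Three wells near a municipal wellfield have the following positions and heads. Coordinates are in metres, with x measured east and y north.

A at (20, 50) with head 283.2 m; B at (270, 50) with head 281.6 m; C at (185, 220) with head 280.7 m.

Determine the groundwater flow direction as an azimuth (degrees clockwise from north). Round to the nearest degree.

Taking A as reference: B−A = (250, 0, -1.6); C−A = (165, 170, -2.5).
Solve a·Δx + b·Δy = Δh: det = 250·170 − 165·0 = 42500.
∂h/∂x = [(-1.6)·170 − (-2.5)·0] / 42500 = -0.006400
∂h/∂y = [250·(-2.5) − 165·(-1.6)] / 42500 = -0.008494
Flow direction (−∇h) has components (+0.006400 E, +0.008494 N).
Azimuth = atan2(E, N) = atan2(+0.006400, +0.008494) = 37.0° ≈ 037°.

037°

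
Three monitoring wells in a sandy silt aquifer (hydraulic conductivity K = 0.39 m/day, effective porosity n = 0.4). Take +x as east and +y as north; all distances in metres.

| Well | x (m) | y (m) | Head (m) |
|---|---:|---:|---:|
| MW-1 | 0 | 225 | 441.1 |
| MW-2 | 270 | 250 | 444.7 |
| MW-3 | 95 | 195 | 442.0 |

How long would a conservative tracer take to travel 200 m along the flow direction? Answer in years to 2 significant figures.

Three-point gradient (reference MW-1): Δ to MW-2 = (270, 25, +3.6), Δ to MW-3 = (95, -30, +0.9).
∂h/∂x = +0.01246, ∂h/∂y = +0.009451 (det = -10475).
|∇h| = √(0.01246² + 0.009451²) = 0.01564
Seepage velocity v = K·i/n = 0.39 × 0.01564 / 0.4 = 0.01525 m/day.
t = 200 / 0.01525 = 1.311e+04 days = 35.9 years.

36 years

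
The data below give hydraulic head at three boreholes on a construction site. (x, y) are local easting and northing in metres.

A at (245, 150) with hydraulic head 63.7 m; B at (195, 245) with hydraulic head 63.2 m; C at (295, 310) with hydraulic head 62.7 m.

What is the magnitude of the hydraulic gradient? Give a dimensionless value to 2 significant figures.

With h = a·x + b·y + c and A as origin, the differences give:
  (-50)·a + 95·b = -0.5
  50·a + 160·b = -1.0
Eliminate b (×160 and ×95, subtract): -12750·a = 15.00 → a = ∂h/∂x = -0.001176
Back-substitute: b = ∂h/∂y = -0.005882.
|∇h| = √(-0.001176² + -0.005882²) = 0.005998

0.0060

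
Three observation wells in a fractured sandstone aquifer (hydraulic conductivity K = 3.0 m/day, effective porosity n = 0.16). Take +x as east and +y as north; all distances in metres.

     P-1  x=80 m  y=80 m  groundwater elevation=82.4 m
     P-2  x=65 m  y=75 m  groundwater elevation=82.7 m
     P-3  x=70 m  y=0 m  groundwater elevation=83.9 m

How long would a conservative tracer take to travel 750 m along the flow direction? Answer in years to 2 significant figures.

4.9 years

Differences from P-1: to P-2 (Δx, Δy, Δh) = (-15, -5, +0.3); to P-3 = (-10, -80, +1.5).
Determinant of the coordinate differences = (-15)·(-80) − (-10)·(-5) = 1150.
∂h/∂x = [(+0.3)·(-80) − (+1.5)·(-5)] / 1150 = -0.01435
∂h/∂y = [(-15)·(+1.5) − (-10)·(+0.3)] / 1150 = -0.01696
|∇h| = √(-0.01435² + -0.01696²) = 0.02222
Seepage velocity v = K·i/n = 3.0 × 0.02222 / 0.16 = 0.4166 m/day.
t = 750 / 0.4166 = 1800 days = 4.93 years.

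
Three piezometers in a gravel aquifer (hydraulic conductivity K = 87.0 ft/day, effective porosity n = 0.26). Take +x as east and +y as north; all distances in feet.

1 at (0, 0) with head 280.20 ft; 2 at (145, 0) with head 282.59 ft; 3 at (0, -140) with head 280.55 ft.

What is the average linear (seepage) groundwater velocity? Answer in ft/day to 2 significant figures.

∂h/∂x = (282.59 − 280.20) / (145 − 0) = +0.01648
∂h/∂y = (280.55 − 280.20) / (-140 − 0) = -0.002500
|∇h| = √(0.01648² + -0.002500²) = 0.01667
Seepage velocity v = K·i/n = 87.0 × 0.01667 / 0.26 = 5.578 ft/day.

5.6 ft/day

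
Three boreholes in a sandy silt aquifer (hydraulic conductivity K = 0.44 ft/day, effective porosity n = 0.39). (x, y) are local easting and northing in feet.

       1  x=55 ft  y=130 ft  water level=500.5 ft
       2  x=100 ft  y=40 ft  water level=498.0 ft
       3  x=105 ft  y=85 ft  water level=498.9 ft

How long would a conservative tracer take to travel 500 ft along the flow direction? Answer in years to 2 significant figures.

49 years

Three-point gradient (reference 1): Δ to 2 = (45, -90, -2.5), Δ to 3 = (50, -45, -1.6).
∂h/∂x = -0.01273, ∂h/∂y = +0.02141 (det = 2475).
|∇h| = √(-0.01273² + 0.02141²) = 0.02491
Seepage velocity v = K·i/n = 0.44 × 0.02491 / 0.39 = 0.0281 ft/day.
t = 500 / 0.0281 = 1.779e+04 days = 48.7 years.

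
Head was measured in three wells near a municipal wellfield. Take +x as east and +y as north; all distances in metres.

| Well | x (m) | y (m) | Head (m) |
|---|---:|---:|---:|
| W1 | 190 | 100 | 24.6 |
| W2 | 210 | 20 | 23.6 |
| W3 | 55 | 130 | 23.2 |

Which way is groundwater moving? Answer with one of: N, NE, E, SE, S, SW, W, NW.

Taking W1 as reference: W2−W1 = (20, -80, -1.0); W3−W1 = (-135, 30, -1.4).
Determinant of the coordinate differences = 20·30 − (-135)·(-80) = -10200.
∂h/∂x = [(-1.0)·30 − (-1.4)·(-80)] / -10200 = +0.01392
∂h/∂y = [20·(-1.4) − (-135)·(-1.0)] / -10200 = +0.01598
Flow = −∇h = (-0.01392 east, -0.01598 north), which points southwest.

SW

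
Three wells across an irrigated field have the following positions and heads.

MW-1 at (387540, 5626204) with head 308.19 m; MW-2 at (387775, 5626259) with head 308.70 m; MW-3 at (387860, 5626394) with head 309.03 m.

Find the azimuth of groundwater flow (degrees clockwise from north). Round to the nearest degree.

236°

With h = a·x + b·y + c and MW-1 as origin, the differences give:
  235·a + 55·b = +0.51
  320·a + 190·b = +0.84
Eliminate b (×190 and ×55, subtract): 27050·a = 50.700 → a = ∂h/∂x = +0.001874
Back-substitute: b = ∂h/∂y = +0.001264.
Flow direction (−∇h) has components (-0.001874 E, -0.001264 N).
Azimuth = atan2(E, N) = atan2(-0.001874, -0.001264) = 236.0° ≈ 236°.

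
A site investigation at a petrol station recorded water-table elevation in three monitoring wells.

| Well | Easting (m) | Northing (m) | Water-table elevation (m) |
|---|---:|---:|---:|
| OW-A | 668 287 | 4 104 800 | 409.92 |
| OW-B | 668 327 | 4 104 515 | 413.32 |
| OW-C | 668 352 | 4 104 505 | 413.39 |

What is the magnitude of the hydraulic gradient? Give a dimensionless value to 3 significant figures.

Taking OW-A as reference: OW-B−OW-A = (40, -285, +3.40); OW-C−OW-A = (65, -295, +3.47).
Determinant of the coordinate differences = 40·(-295) − 65·(-285) = 6725.
∂h/∂x = [(+3.40)·(-295) − (+3.47)·(-285)] / 6725 = -0.002089
∂h/∂y = [40·(+3.47) − 65·(+3.40)] / 6725 = -0.01222
|∇h| = √(-0.002089² + -0.01222²) = 0.0124

0.0124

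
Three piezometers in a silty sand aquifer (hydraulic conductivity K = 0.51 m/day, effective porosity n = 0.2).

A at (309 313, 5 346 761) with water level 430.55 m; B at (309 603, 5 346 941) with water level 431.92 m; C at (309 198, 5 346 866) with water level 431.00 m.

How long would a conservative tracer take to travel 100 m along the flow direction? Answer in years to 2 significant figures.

19 years

With h = a·x + b·y + c and A as origin, the differences give:
  290·a + 180·b = +1.37
  (-115)·a + 105·b = +0.45
Eliminate b (×105 and ×180, subtract): 51150·a = 62.850 → a = ∂h/∂x = +0.001229
Back-substitute: b = ∂h/∂y = +0.005631.
|∇h| = √(0.001229² + 0.005631²) = 0.005764
Seepage velocity v = K·i/n = 0.51 × 0.005764 / 0.2 = 0.0147 m/day.
t = 100 / 0.0147 = 6803 days = 18.6 years.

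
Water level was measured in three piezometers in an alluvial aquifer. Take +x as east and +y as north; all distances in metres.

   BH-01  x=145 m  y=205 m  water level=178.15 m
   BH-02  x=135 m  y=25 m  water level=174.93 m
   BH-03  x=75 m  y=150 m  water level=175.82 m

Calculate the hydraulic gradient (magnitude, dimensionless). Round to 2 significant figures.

With h = a·x + b·y + c and BH-01 as origin, the differences give:
  (-10)·a + (-180)·b = -3.22
  (-70)·a + (-55)·b = -2.33
Eliminate b (×(-55) and ×(-180), subtract): -12050·a = -242.300 → a = ∂h/∂x = +0.02011
Back-substitute: b = ∂h/∂y = +0.01677.
|∇h| = √(0.02011² + 0.01677²) = 0.02618

0.026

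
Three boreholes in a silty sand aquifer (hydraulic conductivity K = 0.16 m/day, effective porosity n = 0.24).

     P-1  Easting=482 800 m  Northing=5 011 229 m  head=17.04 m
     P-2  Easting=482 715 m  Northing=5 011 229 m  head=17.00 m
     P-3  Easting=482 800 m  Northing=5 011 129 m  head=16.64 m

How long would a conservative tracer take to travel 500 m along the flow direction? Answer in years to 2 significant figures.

∂h/∂x = (17.00 − 17.04) / (482715 − 482800) = +0.0004706
∂h/∂y = (16.64 − 17.04) / (5011129 − 5011229) = +0.004000
|∇h| = √(0.0004706² + 0.004000²) = 0.004028
Seepage velocity v = K·i/n = 0.16 × 0.004028 / 0.24 = 0.002685 m/day.
t = 500 / 0.002685 = 1.862e+05 days = 510 years.

510 years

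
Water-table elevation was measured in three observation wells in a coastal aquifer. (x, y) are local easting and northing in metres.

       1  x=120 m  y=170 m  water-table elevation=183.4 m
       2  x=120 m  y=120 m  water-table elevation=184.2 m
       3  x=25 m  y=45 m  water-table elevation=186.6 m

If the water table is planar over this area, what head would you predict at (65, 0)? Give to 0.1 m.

186.8 m

With h = a·x + b·y + c and 1 as origin, the differences give:
  0·a + (-50)·b = +0.8
  (-95)·a + (-125)·b = +3.2
Eliminate b (×(-125) and ×(-50), subtract): -4750·a = 60.00 → a = ∂h/∂x = -0.01263
Back-substitute: b = ∂h/∂y = -0.01600.
h(65, 0) = 183.4 + (-0.01263)·(-55) + (-0.01600)·(-170) = 183.4 +0.695 +2.720 = 186.815 m.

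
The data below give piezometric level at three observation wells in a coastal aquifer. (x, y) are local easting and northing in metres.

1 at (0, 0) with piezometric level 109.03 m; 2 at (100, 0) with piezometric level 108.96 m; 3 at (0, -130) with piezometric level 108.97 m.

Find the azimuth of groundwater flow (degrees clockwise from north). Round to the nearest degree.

123°

∂h/∂x = (108.96 − 109.03) / (100 − 0) = -0.0007000
∂h/∂y = (108.97 − 109.03) / (-130 − 0) = +0.0004615
Flow direction (−∇h) has components (+0.0007000 E, -0.0004615 N).
Azimuth = atan2(E, N) = atan2(+0.0007000, -0.0004615) = 123.4° ≈ 123°.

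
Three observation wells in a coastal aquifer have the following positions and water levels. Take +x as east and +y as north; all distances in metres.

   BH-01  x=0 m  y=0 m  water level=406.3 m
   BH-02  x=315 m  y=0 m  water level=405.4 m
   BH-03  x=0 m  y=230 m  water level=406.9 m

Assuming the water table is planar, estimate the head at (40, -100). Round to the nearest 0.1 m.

∂h/∂x = (405.4 − 406.3) / (315 − 0) = -0.002857
∂h/∂y = (406.9 − 406.3) / (230 − 0) = +0.002609
h(40, -100) = 406.3 + (-0.002857)·(40) + (+0.002609)·(-100) = 406.3 -0.114 -0.261 = 405.925 m.

405.9 m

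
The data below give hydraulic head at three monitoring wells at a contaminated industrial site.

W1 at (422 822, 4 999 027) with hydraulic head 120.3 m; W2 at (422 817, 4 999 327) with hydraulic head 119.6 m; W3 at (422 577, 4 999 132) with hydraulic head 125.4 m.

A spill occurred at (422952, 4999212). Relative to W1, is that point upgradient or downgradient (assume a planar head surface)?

downgradient

Differences from W1: to W2 (Δx, Δy, Δh) = (-5, 300, -0.7); to W3 = (-245, 105, +5.1).
Determinant of the coordinate differences = (-5)·105 − (-245)·300 = 72975.
∂h/∂x = [(-0.7)·105 − (+5.1)·300] / 72975 = -0.02197
∂h/∂y = [(-5)·(+5.1) − (-245)·(-0.7)] / 72975 = -0.002700
Head at (422952, 4999212) = 120.3 + (-0.02197)·(130) + (-0.002700)·(185) = 116.94 m.
That is lower than the 120.3 m at W1, so the point is downgradient.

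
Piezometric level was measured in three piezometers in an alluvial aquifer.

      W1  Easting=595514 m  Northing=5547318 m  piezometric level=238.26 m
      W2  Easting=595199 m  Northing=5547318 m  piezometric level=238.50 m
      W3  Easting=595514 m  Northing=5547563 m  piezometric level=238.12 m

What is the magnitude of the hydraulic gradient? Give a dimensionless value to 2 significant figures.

0.00095

∂h/∂x = (238.50 − 238.26) / (595199 − 595514) = -0.0007619
∂h/∂y = (238.12 − 238.26) / (5547563 − 5547318) = -0.0005714
|∇h| = √(-0.0007619² + -0.0005714²) = 0.0009524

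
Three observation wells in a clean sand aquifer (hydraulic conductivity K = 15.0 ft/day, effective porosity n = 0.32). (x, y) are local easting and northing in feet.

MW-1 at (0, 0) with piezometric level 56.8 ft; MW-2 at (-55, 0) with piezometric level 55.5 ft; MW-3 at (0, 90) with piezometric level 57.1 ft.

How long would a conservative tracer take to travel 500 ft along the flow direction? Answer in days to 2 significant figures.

∂h/∂x = (55.5 − 56.8) / (-55 − 0) = +0.02364
∂h/∂y = (57.1 − 56.8) / (90 − 0) = +0.003333
|∇h| = √(0.02364² + 0.003333²) = 0.02387
Seepage velocity v = K·i/n = 15.0 × 0.02387 / 0.32 = 1.119 ft/day.
t = 500 / 1.119 = 446.8 days.

450 days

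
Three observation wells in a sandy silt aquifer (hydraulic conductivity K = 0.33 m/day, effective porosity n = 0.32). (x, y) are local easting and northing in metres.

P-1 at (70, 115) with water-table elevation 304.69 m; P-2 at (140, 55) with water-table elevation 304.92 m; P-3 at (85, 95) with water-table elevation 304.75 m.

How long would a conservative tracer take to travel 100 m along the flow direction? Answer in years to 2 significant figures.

With h = a·x + b·y + c and P-1 as origin, the differences give:
  70·a + (-60)·b = +0.23
  15·a + (-20)·b = +0.06
Eliminate b (×(-20) and ×(-60), subtract): -500·a = -1.000 → a = ∂h/∂x = +0.002000
Back-substitute: b = ∂h/∂y = -0.001500.
|∇h| = √(0.002000² + -0.001500²) = 0.0025
Seepage velocity v = K·i/n = 0.33 × 0.0025 / 0.32 = 0.002578 m/day.
t = 100 / 0.002578 = 3.879e+04 days = 106 years.

110 years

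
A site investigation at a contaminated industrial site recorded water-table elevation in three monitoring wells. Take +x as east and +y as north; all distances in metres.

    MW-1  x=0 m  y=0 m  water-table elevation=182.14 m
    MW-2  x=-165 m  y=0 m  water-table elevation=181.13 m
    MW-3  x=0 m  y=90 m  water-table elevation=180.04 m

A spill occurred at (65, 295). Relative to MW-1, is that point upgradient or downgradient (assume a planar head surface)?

downgradient

∂h/∂x = (181.13 − 182.14) / (-165 − 0) = +0.006121
∂h/∂y = (180.04 − 182.14) / (90 − 0) = -0.02333
Head at (65, 295) = 182.14 + (+0.006121)·(65) + (-0.02333)·(295) = 175.65 m.
That is lower than the 182.14 m at MW-1, so the point is downgradient.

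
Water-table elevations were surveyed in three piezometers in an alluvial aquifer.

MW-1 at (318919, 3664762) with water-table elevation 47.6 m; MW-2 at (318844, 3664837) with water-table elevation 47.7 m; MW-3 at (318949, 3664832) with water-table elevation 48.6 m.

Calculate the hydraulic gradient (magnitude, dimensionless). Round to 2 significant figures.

With h = a·x + b·y + c and MW-1 as origin, the differences give:
  (-75)·a + 75·b = +0.1
  30·a + 70·b = +1.0
Eliminate b (×70 and ×75, subtract): -7500·a = -68.00 → a = ∂h/∂x = +0.009067
Back-substitute: b = ∂h/∂y = +0.01040.
|∇h| = √(0.009067² + 0.01040²) = 0.0138

0.014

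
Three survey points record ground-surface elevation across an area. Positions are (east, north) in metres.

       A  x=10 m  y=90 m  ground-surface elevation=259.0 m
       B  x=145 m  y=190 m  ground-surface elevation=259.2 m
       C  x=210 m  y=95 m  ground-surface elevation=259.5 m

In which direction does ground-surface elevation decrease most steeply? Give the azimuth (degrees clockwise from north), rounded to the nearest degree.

Differences from A: to B (Δx, Δy, Δh) = (135, 100, +0.2); to C = (200, 5, +0.5).
Determinant of the coordinate differences = 135·5 − 200·100 = -19325.
∂z/∂x = [(+0.2)·5 − (+0.5)·100] / -19325 = +0.002536
∂z/∂y = [135·(+0.5) − 200·(+0.2)] / -19325 = -0.001423
Steepest decrease is along −∇f: components (-0.002536 E, +0.001423 N).
Azimuth = atan2(-0.002536, +0.001423) = 299.3° ≈ 299°.

299°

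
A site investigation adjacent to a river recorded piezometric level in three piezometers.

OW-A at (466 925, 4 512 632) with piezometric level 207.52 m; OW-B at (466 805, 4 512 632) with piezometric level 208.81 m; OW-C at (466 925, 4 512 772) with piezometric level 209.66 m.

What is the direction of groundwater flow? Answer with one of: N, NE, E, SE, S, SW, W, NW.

SE

∂h/∂x = (208.81 − 207.52) / (466805 − 466925) = -0.01075
∂h/∂y = (209.66 − 207.52) / (4512772 − 4512632) = +0.01529
Flow = −∇h = (+0.01075 east, -0.01529 north), which points southeast.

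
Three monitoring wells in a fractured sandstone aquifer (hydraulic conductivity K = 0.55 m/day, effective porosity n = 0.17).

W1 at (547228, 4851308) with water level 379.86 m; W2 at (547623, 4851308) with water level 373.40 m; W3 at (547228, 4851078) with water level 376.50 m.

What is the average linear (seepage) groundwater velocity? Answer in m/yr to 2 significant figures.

∂h/∂x = (373.40 − 379.86) / (547623 − 547228) = -0.01635
∂h/∂y = (376.50 − 379.86) / (4851078 − 4851308) = +0.01461
|∇h| = √(-0.01635² + 0.01461²) = 0.02193
Seepage velocity v = K·i/n = 0.55 × 0.02193 / 0.17 = 0.07095 m/day = 25.91 m/yr.

26 m/yr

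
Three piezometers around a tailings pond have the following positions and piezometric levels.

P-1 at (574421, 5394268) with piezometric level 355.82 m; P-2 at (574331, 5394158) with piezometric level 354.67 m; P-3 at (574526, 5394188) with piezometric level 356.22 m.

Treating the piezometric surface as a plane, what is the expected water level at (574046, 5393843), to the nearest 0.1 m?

351.2 m

Three-point gradient (reference P-1): Δ to P-2 = (-90, -110, -1.15), Δ to P-3 = (105, -80, +0.40).
∂h/∂x = +0.007253, ∂h/∂y = +0.004520 (det = 18750).
h(574046, 5393843) = 355.82 + (+0.007253)·(-375) + (+0.004520)·(-425) = 355.82 -2.720 -1.921 = 351.179 m.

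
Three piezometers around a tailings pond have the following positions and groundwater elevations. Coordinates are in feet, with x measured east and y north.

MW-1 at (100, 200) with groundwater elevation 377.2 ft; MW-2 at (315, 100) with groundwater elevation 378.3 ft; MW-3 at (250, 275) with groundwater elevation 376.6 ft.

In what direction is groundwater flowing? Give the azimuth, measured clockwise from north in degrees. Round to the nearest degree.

356°

Differences from MW-1: to MW-2 (Δx, Δy, Δh) = (215, -100, +1.1); to MW-3 = (150, 75, -0.6).
Solve a·Δx + b·Δy = Δh: det = 215·75 − 150·(-100) = 31125.
∂h/∂x = [(+1.1)·75 − (-0.6)·(-100)] / 31125 = +0.0007229
∂h/∂y = [215·(-0.6) − 150·(+1.1)] / 31125 = -0.009446
Flow direction (−∇h) has components (-0.0007229 E, +0.009446 N).
Azimuth = atan2(E, N) = atan2(-0.0007229, +0.009446) = 355.6° ≈ 356°.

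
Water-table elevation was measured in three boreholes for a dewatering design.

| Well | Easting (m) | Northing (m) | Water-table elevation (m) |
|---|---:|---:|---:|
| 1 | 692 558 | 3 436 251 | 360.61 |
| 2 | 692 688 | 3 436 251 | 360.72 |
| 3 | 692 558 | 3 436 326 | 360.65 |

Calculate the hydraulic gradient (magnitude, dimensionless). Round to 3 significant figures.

∂h/∂x = (360.72 − 360.61) / (692688 − 692558) = +0.0008462
∂h/∂y = (360.65 − 360.61) / (3436326 − 3436251) = +0.0005333
|∇h| = √(0.0008462² + 0.0005333²) = 0.001

0.00100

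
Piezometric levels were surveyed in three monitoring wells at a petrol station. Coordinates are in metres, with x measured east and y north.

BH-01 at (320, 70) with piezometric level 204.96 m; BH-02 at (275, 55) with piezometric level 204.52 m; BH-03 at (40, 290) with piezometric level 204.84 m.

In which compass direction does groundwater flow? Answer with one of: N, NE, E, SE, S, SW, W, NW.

Taking BH-01 as reference: BH-02−BH-01 = (-45, -15, -0.44); BH-03−BH-01 = (-280, 220, -0.12).
Solve a·Δx + b·Δy = Δh: det = (-45)·220 − (-280)·(-15) = -14100.
∂h/∂x = [(-0.44)·220 − (-0.12)·(-15)] / -14100 = +0.006993
∂h/∂y = [(-45)·(-0.12) − (-280)·(-0.44)] / -14100 = +0.008355
Flow = −∇h = (-0.006993 east, -0.008355 north), which points southwest.

SW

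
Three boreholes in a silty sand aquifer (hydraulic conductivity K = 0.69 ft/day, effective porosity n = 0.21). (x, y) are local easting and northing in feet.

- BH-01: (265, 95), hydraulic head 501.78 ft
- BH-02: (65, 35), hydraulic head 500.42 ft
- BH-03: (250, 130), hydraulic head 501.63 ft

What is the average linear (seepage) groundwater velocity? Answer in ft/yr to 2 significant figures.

Taking BH-01 as reference: BH-02−BH-01 = (-200, -60, -1.36); BH-03−BH-01 = (-15, 35, -0.15).
Solve a·Δx + b·Δy = Δh: det = (-200)·35 − (-15)·(-60) = -7900.
∂h/∂x = [(-1.36)·35 − (-0.15)·(-60)] / -7900 = +0.007165
∂h/∂y = [(-200)·(-0.15) − (-15)·(-1.36)] / -7900 = -0.001215
|∇h| = √(0.007165² + -0.001215²) = 0.007267
Seepage velocity v = K·i/n = 0.69 × 0.007267 / 0.21 = 0.02388 ft/day = 8.722 ft/yr.

8.7 ft/yr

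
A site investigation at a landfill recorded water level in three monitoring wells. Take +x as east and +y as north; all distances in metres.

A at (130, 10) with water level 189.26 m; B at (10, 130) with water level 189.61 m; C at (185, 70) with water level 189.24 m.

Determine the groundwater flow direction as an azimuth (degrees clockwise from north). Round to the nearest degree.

126°

Taking A as reference: B−A = (-120, 120, +0.35); C−A = (55, 60, -0.02).
Determinant of the coordinate differences = (-120)·60 − 55·120 = -13800.
∂h/∂x = [(+0.35)·60 − (-0.02)·120] / -13800 = -0.001696
∂h/∂y = [(-120)·(-0.02) − 55·(+0.35)] / -13800 = +0.001221
Flow direction (−∇h) has components (+0.001696 E, -0.001221 N).
Azimuth = atan2(E, N) = atan2(+0.001696, -0.001221) = 125.8° ≈ 126°.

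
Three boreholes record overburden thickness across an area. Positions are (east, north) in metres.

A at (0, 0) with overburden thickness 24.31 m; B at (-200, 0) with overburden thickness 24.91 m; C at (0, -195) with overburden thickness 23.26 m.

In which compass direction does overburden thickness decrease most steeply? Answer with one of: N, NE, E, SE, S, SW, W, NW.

SE

∂d/∂x = (24.91 − 24.31) / (-200 − 0) = -0.003000
∂d/∂y = (23.26 − 24.31) / (-195 − 0) = +0.005385
Steepest decrease is along −∇f = (+0.003000 E, -0.005385 N) → southeast.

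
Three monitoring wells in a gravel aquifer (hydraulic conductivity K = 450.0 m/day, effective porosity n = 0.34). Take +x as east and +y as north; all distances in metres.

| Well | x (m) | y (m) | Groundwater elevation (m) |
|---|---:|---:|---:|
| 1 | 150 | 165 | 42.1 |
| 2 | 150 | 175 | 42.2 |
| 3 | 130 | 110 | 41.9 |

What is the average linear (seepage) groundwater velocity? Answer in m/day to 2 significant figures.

Differences from 1: to 2 (Δx, Δy, Δh) = (0, 10, +0.1); to 3 = (-20, -55, -0.2).
Solve a·Δx + b·Δy = Δh: det = 0·(-55) − (-20)·10 = 200.
∂h/∂x = [(+0.1)·(-55) − (-0.2)·10] / 200 = -0.01750
∂h/∂y = [0·(-0.2) − (-20)·(+0.1)] / 200 = +0.01000
|∇h| = √(-0.01750² + 0.01000²) = 0.02016
Seepage velocity v = K·i/n = 450.0 × 0.02016 / 0.34 = 26.68 m/day.

27 m/day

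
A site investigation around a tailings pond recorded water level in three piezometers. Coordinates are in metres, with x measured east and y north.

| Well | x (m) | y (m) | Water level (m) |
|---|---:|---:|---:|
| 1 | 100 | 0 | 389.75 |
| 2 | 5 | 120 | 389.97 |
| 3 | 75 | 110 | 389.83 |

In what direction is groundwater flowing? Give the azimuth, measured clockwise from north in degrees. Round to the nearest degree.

098°

With h = a·x + b·y + c and 1 as origin, the differences give:
  (-95)·a + 120·b = +0.22
  (-25)·a + 110·b = +0.08
Eliminate b (×110 and ×120, subtract): -7450·a = 14.600 → a = ∂h/∂x = -0.001960
Back-substitute: b = ∂h/∂y = +0.0002819.
Flow direction (−∇h) has components (+0.001960 E, -0.0002819 N).
Azimuth = atan2(E, N) = atan2(+0.001960, -0.0002819) = 98.2° ≈ 098°.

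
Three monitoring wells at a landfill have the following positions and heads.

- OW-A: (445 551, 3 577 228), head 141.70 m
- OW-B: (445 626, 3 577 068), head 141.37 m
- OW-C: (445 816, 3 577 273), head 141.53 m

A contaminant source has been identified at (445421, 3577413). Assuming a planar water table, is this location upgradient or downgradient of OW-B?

Differences from OW-A: to OW-B (Δx, Δy, Δh) = (75, -160, -0.33); to OW-C = (265, 45, -0.17).
Solve a·Δx + b·Δy = Δh: det = 75·45 − 265·(-160) = 45775.
∂h/∂x = [(-0.33)·45 − (-0.17)·(-160)] / 45775 = -0.0009186
∂h/∂y = [75·(-0.17) − 265·(-0.33)] / 45775 = +0.001632
Head at (445421, 3577413) = 141.70 + (-0.0009186)·(-130) + (+0.001632)·(185) = 142.12 m.
That is higher than the 141.37 m at OW-B, so the point is upgradient.

upgradient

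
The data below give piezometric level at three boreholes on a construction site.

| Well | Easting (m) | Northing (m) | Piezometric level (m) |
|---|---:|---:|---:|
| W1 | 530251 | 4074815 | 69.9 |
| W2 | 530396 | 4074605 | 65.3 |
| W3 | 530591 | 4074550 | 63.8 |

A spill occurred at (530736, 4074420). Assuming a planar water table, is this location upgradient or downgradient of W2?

With h = a·x + b·y + c and W1 as origin, the differences give:
  145·a + (-210)·b = -4.6
  340·a + (-265)·b = -6.1
Eliminate b (×(-265) and ×(-210), subtract): 32975·a = -62.00 → a = ∂h/∂x = -0.001880
Back-substitute: b = ∂h/∂y = +0.02061.
Head at (530736, 4074420) = 69.9 + (-0.001880)·(485) + (+0.02061)·(-395) = 60.85 m.
That is lower than the 65.3 m at W2, so the point is downgradient.

downgradient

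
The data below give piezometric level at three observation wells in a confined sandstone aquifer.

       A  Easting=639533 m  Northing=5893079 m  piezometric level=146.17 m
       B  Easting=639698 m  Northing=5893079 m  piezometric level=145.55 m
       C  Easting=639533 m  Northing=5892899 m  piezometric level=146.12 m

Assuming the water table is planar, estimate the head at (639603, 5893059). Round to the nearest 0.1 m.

∂h/∂x = (145.55 − 146.17) / (639698 − 639533) = -0.003758
∂h/∂y = (146.12 − 146.17) / (5892899 − 5893079) = +0.0002778
h(639603, 5893059) = 146.17 + (-0.003758)·(70) + (+0.0002778)·(-20) = 146.17 -0.263 -0.006 = 145.901 m.

145.9 m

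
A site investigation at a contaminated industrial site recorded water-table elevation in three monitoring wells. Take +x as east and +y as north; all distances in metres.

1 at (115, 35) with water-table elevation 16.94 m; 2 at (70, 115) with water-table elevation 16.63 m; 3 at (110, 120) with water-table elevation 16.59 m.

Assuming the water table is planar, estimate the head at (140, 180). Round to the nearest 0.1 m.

Taking 1 as reference: 2−1 = (-45, 80, -0.31); 3−1 = (-5, 85, -0.35).
Solve a·Δx + b·Δy = Δh: det = (-45)·85 − (-5)·80 = -3425.
∂h/∂x = [(-0.31)·85 − (-0.35)·80] / -3425 = -0.0004818
∂h/∂y = [(-45)·(-0.35) − (-5)·(-0.31)] / -3425 = -0.004146
h(140, 180) = 16.94 + (-0.0004818)·(25) + (-0.004146)·(145) = 16.94 -0.012 -0.601 = 16.327 m.

16.3 m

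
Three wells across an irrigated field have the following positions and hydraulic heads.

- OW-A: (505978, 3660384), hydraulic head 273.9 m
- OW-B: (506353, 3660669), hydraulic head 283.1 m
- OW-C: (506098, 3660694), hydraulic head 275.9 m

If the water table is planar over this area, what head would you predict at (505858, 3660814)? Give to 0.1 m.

Taking OW-A as reference: OW-B−OW-A = (375, 285, +9.2); OW-C−OW-A = (120, 310, +2.0).
Determinant of the coordinate differences = 375·310 − 120·285 = 82050.
∂h/∂x = [(+9.2)·310 − (+2.0)·285] / 82050 = +0.02781
∂h/∂y = [375·(+2.0) − 120·(+9.2)] / 82050 = -0.004314
h(505858, 3660814) = 273.9 + (+0.02781)·(-120) + (-0.004314)·(430) = 273.9 -3.337 -1.855 = 268.707 m.

268.7 m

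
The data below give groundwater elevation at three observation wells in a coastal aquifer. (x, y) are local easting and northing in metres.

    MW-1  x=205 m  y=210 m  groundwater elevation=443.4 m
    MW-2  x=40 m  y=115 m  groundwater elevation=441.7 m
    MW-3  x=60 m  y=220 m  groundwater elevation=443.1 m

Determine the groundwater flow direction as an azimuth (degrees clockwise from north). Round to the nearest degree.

193°

Taking MW-1 as reference: MW-2−MW-1 = (-165, -95, -1.7); MW-3−MW-1 = (-145, 10, -0.3).
Solve a·Δx + b·Δy = Δh: det = (-165)·10 − (-145)·(-95) = -15425.
∂h/∂x = [(-1.7)·10 − (-0.3)·(-95)] / -15425 = +0.002950
∂h/∂y = [(-165)·(-0.3) − (-145)·(-1.7)] / -15425 = +0.01277
Flow direction (−∇h) has components (-0.002950 E, -0.01277 N).
Azimuth = atan2(E, N) = atan2(-0.002950, -0.01277) = 193.0° ≈ 193°.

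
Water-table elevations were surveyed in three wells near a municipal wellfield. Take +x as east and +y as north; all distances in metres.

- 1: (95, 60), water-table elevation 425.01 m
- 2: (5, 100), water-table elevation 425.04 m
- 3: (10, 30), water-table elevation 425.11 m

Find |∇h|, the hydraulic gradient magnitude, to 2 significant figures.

With h = a·x + b·y + c and 1 as origin, the differences give:
  (-90)·a + 40·b = +0.03
  (-85)·a + (-30)·b = +0.10
Eliminate b (×(-30) and ×40, subtract): 6100·a = -4.900 → a = ∂h/∂x = -0.0008033
Back-substitute: b = ∂h/∂y = -0.001057.
|∇h| = √(-0.0008033² + -0.001057²) = 0.001328

0.0013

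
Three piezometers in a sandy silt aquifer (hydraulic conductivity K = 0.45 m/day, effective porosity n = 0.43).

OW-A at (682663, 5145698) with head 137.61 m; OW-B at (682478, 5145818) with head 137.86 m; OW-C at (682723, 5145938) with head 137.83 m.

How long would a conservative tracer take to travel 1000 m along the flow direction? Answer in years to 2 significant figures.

Taking OW-A as reference: OW-B−OW-A = (-185, 120, +0.25); OW-C−OW-A = (60, 240, +0.22).
Determinant of the coordinate differences = (-185)·240 − 60·120 = -51600.
∂h/∂x = [(+0.25)·240 − (+0.22)·120] / -51600 = -0.0006512
∂h/∂y = [(-185)·(+0.22) − 60·(+0.25)] / -51600 = +0.001079
|∇h| = √(-0.0006512² + 0.001079²) = 0.00126
Seepage velocity v = K·i/n = 0.45 × 0.00126 / 0.43 = 0.001319 m/day.
t = 1000 / 0.001319 = 7.582e+05 days = 2.08e+03 years.

2100 years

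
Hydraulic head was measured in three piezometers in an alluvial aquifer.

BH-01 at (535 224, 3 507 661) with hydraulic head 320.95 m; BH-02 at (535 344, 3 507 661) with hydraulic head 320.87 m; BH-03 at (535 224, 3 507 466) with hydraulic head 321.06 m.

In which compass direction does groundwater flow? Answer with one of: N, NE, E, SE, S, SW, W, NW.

NE

∂h/∂x = (320.87 − 320.95) / (535344 − 535224) = -0.0006667
∂h/∂y = (321.06 − 320.95) / (3507466 − 3507661) = -0.0005641
Flow = −∇h = (+0.0006667 east, +0.0005641 north), which points northeast.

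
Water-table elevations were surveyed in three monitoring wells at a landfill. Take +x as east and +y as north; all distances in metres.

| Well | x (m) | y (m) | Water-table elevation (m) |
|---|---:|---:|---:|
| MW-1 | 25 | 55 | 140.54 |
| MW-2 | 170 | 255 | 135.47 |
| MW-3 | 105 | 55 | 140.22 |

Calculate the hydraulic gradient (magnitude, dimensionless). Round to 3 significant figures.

With h = a·x + b·y + c and MW-1 as origin, the differences give:
  145·a + 200·b = -5.07
  80·a + 0·b = -0.32
Eliminate b (×0 and ×200, subtract): -16000·a = 64.000 → a = ∂h/∂x = -0.004000
Back-substitute: b = ∂h/∂y = -0.02245.
|∇h| = √(-0.004000² + -0.02245²) = 0.0228

0.0228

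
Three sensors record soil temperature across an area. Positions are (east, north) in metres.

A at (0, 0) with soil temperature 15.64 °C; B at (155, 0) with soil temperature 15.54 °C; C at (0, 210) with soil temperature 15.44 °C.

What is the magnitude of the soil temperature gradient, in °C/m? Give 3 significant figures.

∂T/∂x = (15.54 − 15.64) / (155 − 0) = -0.0006452
∂T/∂y = (15.44 − 15.64) / (210 − 0) = -0.0009524
|∇f| = √(-0.0006452² + -0.0009524²) = 0.00115 °C/m

0.00115 °C/m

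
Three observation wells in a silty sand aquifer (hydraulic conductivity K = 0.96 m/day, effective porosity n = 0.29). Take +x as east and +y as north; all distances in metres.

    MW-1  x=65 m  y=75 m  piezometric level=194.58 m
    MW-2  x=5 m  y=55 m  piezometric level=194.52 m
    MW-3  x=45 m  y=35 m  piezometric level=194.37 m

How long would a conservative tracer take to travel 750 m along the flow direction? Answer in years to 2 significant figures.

110 years

With h = a·x + b·y + c and MW-1 as origin, the differences give:
  (-60)·a + (-20)·b = -0.06
  (-20)·a + (-40)·b = -0.21
Eliminate b (×(-40) and ×(-20), subtract): 2000·a = -1.800 → a = ∂h/∂x = -0.0009000
Back-substitute: b = ∂h/∂y = +0.005700.
|∇h| = √(-0.0009000² + 0.005700²) = 0.005771
Seepage velocity v = K·i/n = 0.96 × 0.005771 / 0.29 = 0.0191 m/day.
t = 750 / 0.0191 = 3.927e+04 days = 108 years.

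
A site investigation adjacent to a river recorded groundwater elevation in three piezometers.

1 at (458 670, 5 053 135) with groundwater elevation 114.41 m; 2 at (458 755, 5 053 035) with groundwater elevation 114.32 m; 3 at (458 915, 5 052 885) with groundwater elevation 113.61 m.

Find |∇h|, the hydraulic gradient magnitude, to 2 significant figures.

0.023

With h = a·x + b·y + c and 1 as origin, the differences give:
  85·a + (-100)·b = -0.09
  245·a + (-250)·b = -0.80
Eliminate b (×(-250) and ×(-100), subtract): 3250·a = -57.500 → a = ∂h/∂x = -0.01769
Back-substitute: b = ∂h/∂y = -0.01414.
|∇h| = √(-0.01769² + -0.01414²) = 0.02265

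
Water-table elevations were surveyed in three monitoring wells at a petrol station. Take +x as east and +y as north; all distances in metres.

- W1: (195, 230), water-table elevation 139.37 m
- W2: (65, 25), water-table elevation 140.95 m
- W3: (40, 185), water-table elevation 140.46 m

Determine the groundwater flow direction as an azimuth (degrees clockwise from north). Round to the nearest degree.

Three-point gradient (reference W1): Δ to W2 = (-130, -205, +1.58), Δ to W3 = (-155, -45, +1.09).
∂h/∂x = -0.005877, ∂h/∂y = -0.003981 (det = -25925).
Flow direction (−∇h) has components (+0.005877 E, +0.003981 N).
Azimuth = atan2(E, N) = atan2(+0.005877, +0.003981) = 55.9° ≈ 056°.

056°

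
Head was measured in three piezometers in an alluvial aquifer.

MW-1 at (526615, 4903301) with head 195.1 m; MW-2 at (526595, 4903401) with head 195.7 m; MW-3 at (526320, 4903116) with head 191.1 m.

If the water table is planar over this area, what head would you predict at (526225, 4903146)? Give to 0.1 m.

190.5 m

Taking MW-1 as reference: MW-2−MW-1 = (-20, 100, +0.6); MW-3−MW-1 = (-295, -185, -4.0).
Determinant of the coordinate differences = (-20)·(-185) − (-295)·100 = 33200.
∂h/∂x = [(+0.6)·(-185) − (-4.0)·100] / 33200 = +0.008705
∂h/∂y = [(-20)·(-4.0) − (-295)·(+0.6)] / 33200 = +0.007741
h(526225, 4903146) = 195.1 + (+0.008705)·(-390) + (+0.007741)·(-155) = 195.1 -3.395 -1.200 = 190.505 m.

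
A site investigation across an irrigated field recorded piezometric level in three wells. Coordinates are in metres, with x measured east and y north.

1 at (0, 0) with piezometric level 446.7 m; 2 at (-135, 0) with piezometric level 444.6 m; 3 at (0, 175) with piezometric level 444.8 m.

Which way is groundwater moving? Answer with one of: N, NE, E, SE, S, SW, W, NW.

NW

∂h/∂x = (444.6 − 446.7) / (-135 − 0) = +0.01556
∂h/∂y = (444.8 − 446.7) / (175 − 0) = -0.01086
Flow = −∇h = (-0.01556 east, +0.01086 north), which points northwest.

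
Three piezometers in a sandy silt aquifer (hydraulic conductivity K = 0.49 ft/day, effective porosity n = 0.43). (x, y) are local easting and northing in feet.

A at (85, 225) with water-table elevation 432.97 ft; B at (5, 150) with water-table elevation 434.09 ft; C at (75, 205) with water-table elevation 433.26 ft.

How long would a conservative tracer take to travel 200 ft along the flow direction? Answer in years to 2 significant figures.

Taking A as reference: B−A = (-80, -75, +1.12); C−A = (-10, -20, +0.29).
Solve a·Δx + b·Δy = Δh: det = (-80)·(-20) − (-10)·(-75) = 850.
∂h/∂x = [(+1.12)·(-20) − (+0.29)·(-75)] / 850 = -0.0007647
∂h/∂y = [(-80)·(+0.29) − (-10)·(+1.12)] / 850 = -0.01412
|∇h| = √(-0.0007647² + -0.01412²) = 0.01414
Seepage velocity v = K·i/n = 0.49 × 0.01414 / 0.43 = 0.01611 ft/day.
t = 200 / 0.01611 = 1.241e+04 days = 34 years.

34 years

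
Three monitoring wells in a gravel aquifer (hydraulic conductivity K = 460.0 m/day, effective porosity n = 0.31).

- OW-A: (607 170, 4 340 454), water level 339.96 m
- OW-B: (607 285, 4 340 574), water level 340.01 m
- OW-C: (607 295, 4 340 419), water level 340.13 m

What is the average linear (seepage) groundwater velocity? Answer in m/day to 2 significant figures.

Differences from OW-A: to OW-B (Δx, Δy, Δh) = (115, 120, +0.05); to OW-C = (125, -35, +0.17).
Determinant of the coordinate differences = 115·(-35) − 125·120 = -19025.
∂h/∂x = [(+0.05)·(-35) − (+0.17)·120] / -19025 = +0.001164
∂h/∂y = [115·(+0.17) − 125·(+0.05)] / -19025 = -0.0006991
|∇h| = √(0.001164² + -0.0006991²) = 0.001358
Seepage velocity v = K·i/n = 460.0 × 0.001358 / 0.31 = 2.015 m/day.

2.0 m/day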